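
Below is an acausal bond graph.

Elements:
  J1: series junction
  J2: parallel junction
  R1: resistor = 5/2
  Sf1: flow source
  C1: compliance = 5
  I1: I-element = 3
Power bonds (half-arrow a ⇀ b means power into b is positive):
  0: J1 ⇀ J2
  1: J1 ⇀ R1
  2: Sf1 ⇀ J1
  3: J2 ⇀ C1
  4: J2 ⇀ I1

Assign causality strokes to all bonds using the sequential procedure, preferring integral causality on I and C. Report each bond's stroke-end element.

#0 stroke at J1
#1 stroke at J1
#2 stroke at Sf1
#3 stroke at J2
#4 stroke at I1

bond 2 stroke at Sf1  (Sf1: flow source, stroke at near end)
bond 0 stroke at J1  (common-f at J1 fixed by 2)
bond 1 stroke at J1  (1-jn J1 has f-setter on 2)
bond 3 stroke at J2  (C1 integral (e out))
bond 4 stroke at I1  (J2: bond 3 brought effort, rest push out)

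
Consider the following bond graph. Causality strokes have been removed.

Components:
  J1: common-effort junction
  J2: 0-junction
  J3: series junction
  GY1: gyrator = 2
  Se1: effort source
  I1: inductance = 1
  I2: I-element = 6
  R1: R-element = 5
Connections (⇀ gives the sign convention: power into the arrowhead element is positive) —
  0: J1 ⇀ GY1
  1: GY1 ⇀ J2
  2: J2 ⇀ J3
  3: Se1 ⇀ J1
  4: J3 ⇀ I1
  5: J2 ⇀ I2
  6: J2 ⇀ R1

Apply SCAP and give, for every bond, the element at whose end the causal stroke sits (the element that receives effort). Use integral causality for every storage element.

b0 →GY1
b1 →GY1
b2 →J3
b3 →J1
b4 →I1
b5 →I2
b6 →J2

β3 stroke→J1  (Se1: effort source, stroke at far end)
β0 stroke→GY1  (J1: bond 3 brought effort, rest push out)
β1 stroke→GY1  (through GY1, causality inverts; strokes same side of GY1)
β4 stroke→I1  (prefer integral on I1)
β2 stroke→J3  (1-jn J3 has f-setter on 4)
β5 stroke→I2  (I2 outputs flow p/I2)
β6 stroke→J2  (J2 needs exactly one e-in)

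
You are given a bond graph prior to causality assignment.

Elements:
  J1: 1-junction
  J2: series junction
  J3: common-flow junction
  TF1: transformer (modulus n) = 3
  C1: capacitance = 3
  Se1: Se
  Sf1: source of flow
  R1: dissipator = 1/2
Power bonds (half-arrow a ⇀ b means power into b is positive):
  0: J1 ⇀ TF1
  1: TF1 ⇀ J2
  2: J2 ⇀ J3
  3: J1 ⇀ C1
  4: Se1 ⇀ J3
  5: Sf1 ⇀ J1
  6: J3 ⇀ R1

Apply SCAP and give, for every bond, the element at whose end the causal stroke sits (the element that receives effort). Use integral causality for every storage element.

β4 stroke at J3  (Se1 fixes effort; stroke away)
β5 stroke at Sf1  (Sf1 fixes flow; stroke at Sf1)
β0 stroke at J1  (common-f at J1 fixed by 5)
β3 stroke at J1  (common-f at J1 fixed by 5)
β1 stroke at TF1  (TF1: transformer flips bond 0)
β2 stroke at J2  (common-f at J2 fixed by 1)
β6 stroke at J3  (common-f at J3 fixed by 2)

b0 →J1
b1 →TF1
b2 →J2
b3 →J1
b4 →J3
b5 →Sf1
b6 →J3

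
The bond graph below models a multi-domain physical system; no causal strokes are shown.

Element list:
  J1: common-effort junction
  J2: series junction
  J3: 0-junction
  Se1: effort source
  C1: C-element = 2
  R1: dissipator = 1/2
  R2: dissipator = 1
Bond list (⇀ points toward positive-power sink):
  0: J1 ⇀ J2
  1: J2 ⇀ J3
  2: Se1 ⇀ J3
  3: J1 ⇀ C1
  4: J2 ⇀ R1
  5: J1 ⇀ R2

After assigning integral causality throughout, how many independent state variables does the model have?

bond 2 →J3  (Se1 fixes effort; stroke away)
bond 1 →J2  (J3: bond 2 brought effort, rest push out)
bond 3 →J1  (C1: C, integral causality)
bond 0 →J2  (common-e at J1 fixed by 3)
bond 5 →R2  (0-jn J1 has e-setter on 3)
bond 4 →R1  (J2 needs exactly one f-in)

1  (C1 all integral)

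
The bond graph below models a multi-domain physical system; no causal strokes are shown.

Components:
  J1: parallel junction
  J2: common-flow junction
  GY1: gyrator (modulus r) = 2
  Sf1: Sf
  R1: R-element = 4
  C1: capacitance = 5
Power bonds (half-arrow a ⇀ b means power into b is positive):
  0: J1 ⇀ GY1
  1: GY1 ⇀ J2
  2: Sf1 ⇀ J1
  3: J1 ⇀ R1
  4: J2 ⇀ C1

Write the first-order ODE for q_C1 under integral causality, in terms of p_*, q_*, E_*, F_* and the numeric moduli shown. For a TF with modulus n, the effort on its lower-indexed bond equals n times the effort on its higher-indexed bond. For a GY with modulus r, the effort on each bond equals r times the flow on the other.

dq_C1/dt = 2*F_Sf1 - q_C1/5

bond 2 stroke at Sf1  (Sf1 fixes flow; stroke at Sf1)
bond 4 stroke at J2  (C1 integral (e out))
bond 1 stroke at GY1  (J2: last free bond brings flow in)
bond 0 stroke at GY1  (GY1: gyrator matches bond 1)
bond 3 stroke at J1  (closing 0-jn rule on J1)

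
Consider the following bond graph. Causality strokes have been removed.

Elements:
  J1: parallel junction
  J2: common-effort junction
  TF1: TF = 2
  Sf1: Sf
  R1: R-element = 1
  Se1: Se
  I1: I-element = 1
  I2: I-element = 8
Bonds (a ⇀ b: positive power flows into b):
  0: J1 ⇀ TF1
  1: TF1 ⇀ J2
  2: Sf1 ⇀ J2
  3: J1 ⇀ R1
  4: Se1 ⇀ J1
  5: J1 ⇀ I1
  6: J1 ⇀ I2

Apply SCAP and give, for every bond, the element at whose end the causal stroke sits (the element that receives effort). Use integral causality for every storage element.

β0 |TF1
β1 |J2
β2 |Sf1
β3 |R1
β4 |J1
β5 |I1
β6 |I2

#2 |Sf1  (Sf1 fixes flow; stroke at Sf1)
#4 |J1  (Se1 fixes effort; stroke away)
#0 |TF1  (J1: bond 4 brought effort, rest push out)
#3 |R1  (common-e at J1 fixed by 4)
#5 |I1  (J1 effort already set via bond 4)
#6 |I2  (J1: bond 4 brought effort, rest push out)
#1 |J2  (only one effort-in slot at J2)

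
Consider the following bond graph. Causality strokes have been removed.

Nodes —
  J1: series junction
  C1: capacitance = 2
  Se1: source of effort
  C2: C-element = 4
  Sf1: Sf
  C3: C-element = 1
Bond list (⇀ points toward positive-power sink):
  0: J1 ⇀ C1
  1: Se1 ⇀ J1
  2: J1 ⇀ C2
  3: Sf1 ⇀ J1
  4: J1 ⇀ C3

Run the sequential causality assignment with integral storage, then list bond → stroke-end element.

#1 stroke at J1  (source Se1 imposes e)
#3 stroke at Sf1  (Sf1 (Sf) sets flow on bond)
#0 stroke at J1  (common-f at J1 fixed by 3)
#2 stroke at J1  (J1 flow already set via bond 3)
#4 stroke at J1  (J1: bond 3 brought flow, rest push out)

β0 stroke at J1
β1 stroke at J1
β2 stroke at J1
β3 stroke at Sf1
β4 stroke at J1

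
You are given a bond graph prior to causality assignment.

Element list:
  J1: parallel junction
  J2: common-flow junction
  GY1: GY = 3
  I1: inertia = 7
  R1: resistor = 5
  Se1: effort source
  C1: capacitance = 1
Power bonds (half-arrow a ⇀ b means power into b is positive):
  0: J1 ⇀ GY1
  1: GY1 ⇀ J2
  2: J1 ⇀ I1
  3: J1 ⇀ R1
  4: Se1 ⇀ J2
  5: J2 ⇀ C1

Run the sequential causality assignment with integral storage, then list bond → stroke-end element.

#0 stroke→GY1
#1 stroke→GY1
#2 stroke→I1
#3 stroke→J1
#4 stroke→J2
#5 stroke→J2

β4 →J2  (source Se1 imposes e)
β2 →I1  (I1 outputs flow p/I1)
β5 →J2  (C1: C, integral causality)
β1 →GY1  (only one flow-in slot at J2)
β0 →GY1  (GY GY1: same side as bond 1)
β3 →J1  (closing 0-jn rule on J1)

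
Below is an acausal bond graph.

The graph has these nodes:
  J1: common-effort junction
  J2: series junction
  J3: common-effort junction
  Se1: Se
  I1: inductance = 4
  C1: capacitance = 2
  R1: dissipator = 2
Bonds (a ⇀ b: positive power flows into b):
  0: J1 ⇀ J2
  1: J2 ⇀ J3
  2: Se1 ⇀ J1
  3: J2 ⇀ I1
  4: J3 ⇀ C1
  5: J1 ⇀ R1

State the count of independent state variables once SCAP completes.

b2 |J1  (Se1: effort source, stroke at far end)
b0 |J2  (0-jn J1 has e-setter on 2)
b5 |R1  (0-jn J1 has e-setter on 2)
b3 |I1  (prefer integral on I1)
b1 |J2  (J2: bond 3 brought flow, rest push out)
b4 |J3  (J3: last free bond brings effort in)

2  (C1, I1 all integral)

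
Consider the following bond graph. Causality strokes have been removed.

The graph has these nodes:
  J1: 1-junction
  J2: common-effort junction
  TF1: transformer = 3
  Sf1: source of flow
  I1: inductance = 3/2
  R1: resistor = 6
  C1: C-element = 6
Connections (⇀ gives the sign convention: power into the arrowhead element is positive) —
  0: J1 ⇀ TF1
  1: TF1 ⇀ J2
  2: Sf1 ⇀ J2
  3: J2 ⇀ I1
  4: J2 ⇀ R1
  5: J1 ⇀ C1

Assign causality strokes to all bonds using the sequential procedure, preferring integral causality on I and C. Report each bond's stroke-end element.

b2 |Sf1  (Sf1: flow source, stroke at near end)
b3 |I1  (I1 outputs flow p/I1)
b5 |J1  (C1 outputs effort q/C1)
b0 |TF1  (only one flow-in slot at J1)
b1 |J2  (through TF1, causality passes straight; one stroke at TF1)
b4 |R1  (common-e at J2 fixed by 1)

β0 stroke→TF1
β1 stroke→J2
β2 stroke→Sf1
β3 stroke→I1
β4 stroke→R1
β5 stroke→J1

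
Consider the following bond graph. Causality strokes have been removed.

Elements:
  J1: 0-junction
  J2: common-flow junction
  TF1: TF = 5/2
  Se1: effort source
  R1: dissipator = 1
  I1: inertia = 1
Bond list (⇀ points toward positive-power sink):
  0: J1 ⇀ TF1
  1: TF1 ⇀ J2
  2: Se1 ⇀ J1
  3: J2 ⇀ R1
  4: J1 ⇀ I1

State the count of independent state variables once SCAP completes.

bond 2 →J1  (Se1 fixes effort; stroke away)
bond 0 →TF1  (0-jn J1 has e-setter on 2)
bond 4 →I1  (common-e at J1 fixed by 2)
bond 1 →J2  (TF1 one-in-one-out from 0)
bond 3 →R1  (J2 needs exactly one f-in)

1  (I1 all integral)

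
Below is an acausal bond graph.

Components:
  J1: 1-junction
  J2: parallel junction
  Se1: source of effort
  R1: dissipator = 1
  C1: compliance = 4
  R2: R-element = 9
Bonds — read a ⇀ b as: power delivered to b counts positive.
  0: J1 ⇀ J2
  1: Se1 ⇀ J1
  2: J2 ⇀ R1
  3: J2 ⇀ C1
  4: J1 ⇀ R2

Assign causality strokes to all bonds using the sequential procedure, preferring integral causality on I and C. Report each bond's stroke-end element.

#1 stroke at J1  (Se1: effort source, stroke at far end)
#3 stroke at J2  (C1 outputs effort q/C1)
#0 stroke at J1  (0-jn J2 has e-setter on 3)
#2 stroke at R1  (common-e at J2 fixed by 3)
#4 stroke at R2  (only one flow-in slot at J1)

bond 0 stroke→J1
bond 1 stroke→J1
bond 2 stroke→R1
bond 3 stroke→J2
bond 4 stroke→R2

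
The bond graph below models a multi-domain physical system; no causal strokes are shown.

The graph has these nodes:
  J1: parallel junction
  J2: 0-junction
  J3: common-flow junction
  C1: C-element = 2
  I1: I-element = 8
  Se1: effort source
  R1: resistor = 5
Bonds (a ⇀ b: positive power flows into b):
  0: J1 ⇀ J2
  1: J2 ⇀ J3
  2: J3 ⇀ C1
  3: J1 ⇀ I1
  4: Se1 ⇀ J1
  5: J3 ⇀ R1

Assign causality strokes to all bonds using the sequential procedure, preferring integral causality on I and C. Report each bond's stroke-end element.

β0 stroke→J2
β1 stroke→J3
β2 stroke→J3
β3 stroke→I1
β4 stroke→J1
β5 stroke→R1

#4 stroke→J1  (Se1 fixes effort; stroke away)
#0 stroke→J2  (J1: bond 4 brought effort, rest push out)
#3 stroke→I1  (0-jn J1 has e-setter on 4)
#1 stroke→J3  (J2: bond 0 brought effort, rest push out)
#2 stroke→J3  (prefer integral on C1)
#5 stroke→R1  (J3: last free bond brings flow in)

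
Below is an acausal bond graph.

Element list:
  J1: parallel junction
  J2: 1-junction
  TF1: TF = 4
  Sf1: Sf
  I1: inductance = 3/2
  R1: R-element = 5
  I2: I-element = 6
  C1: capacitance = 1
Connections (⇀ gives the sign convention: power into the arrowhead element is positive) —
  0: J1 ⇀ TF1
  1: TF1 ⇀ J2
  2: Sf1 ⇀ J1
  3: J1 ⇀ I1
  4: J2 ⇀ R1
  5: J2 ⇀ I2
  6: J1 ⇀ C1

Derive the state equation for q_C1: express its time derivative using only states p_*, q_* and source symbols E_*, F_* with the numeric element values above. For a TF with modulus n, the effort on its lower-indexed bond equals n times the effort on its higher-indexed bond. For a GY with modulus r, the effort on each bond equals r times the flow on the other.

b2 stroke at Sf1  (Sf1 (Sf) sets flow on bond)
b3 stroke at I1  (I1 outputs flow p/I1)
b5 stroke at I2  (I2 outputs flow p/I2)
b1 stroke at J2  (J2: bond 5 brought flow, rest push out)
b4 stroke at J2  (1-jn J2 has f-setter on 5)
b0 stroke at TF1  (through TF1, causality passes straight; one stroke at TF1)
b6 stroke at J1  (J1: last free bond brings effort in)

dq_C1/dt = F_Sf1 - 2*p_I1/3 - p_I2/24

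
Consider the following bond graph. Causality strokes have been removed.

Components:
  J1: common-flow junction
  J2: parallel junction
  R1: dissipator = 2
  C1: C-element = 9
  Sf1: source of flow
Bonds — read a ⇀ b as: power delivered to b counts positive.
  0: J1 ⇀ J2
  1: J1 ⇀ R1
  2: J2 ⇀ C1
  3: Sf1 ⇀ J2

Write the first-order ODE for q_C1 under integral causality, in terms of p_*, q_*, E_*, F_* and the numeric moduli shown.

b3 |Sf1  (Sf1: flow source, stroke at near end)
b2 |J2  (C1 outputs effort q/C1)
b0 |J1  (J2 effort already set via bond 2)
b1 |R1  (closing 1-jn rule on J1)

dq_C1/dt = F_Sf1 - q_C1/18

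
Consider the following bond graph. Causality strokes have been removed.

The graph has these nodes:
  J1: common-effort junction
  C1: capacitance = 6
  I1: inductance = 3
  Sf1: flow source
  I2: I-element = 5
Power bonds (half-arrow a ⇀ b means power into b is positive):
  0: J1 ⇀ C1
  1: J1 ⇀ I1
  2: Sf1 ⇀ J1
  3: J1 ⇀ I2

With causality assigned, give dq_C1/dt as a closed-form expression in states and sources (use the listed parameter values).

b2 stroke→Sf1  (Sf1: flow source, stroke at near end)
b0 stroke→J1  (C1 outputs effort q/C1)
b1 stroke→I1  (J1: bond 0 brought effort, rest push out)
b3 stroke→I2  (J1: bond 0 brought effort, rest push out)

dq_C1/dt = F_Sf1 - p_I1/3 - p_I2/5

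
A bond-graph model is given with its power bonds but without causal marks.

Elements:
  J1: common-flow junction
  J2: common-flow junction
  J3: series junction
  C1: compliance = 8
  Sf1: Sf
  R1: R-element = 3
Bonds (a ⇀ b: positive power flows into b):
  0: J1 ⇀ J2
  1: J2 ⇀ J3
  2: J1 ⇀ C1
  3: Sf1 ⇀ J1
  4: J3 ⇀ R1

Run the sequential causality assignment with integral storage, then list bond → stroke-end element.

b3 →Sf1  (Sf1 fixes flow; stroke at Sf1)
b0 →J1  (common-f at J1 fixed by 3)
b2 →J1  (J1 flow already set via bond 3)
b1 →J2  (J2 flow already set via bond 0)
b4 →J3  (J3: bond 1 brought flow, rest push out)

β0 |J1
β1 |J2
β2 |J1
β3 |Sf1
β4 |J3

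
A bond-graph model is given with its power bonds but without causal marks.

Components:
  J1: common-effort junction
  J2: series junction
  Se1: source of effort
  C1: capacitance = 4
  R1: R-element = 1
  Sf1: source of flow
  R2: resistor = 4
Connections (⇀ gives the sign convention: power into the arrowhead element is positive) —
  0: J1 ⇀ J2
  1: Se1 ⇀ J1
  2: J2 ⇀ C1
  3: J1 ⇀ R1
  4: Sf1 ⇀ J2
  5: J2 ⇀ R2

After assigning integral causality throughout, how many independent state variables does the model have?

b1 →J1  (Se1 fixes effort; stroke away)
b4 →Sf1  (Sf1 (Sf) sets flow on bond)
b0 →J2  (0-jn J1 has e-setter on 1)
b3 →R1  (J1 effort already set via bond 1)
b2 →J2  (1-jn J2 has f-setter on 4)
b5 →J2  (common-f at J2 fixed by 4)

1  (C1 all integral)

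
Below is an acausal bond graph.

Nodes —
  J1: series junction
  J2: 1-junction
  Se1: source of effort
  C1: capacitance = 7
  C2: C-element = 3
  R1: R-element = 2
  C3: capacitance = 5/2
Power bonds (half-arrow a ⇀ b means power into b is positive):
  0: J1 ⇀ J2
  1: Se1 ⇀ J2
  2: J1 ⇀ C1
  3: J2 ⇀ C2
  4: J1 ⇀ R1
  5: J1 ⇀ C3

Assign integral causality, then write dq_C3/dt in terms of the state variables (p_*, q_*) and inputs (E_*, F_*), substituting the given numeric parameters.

dq_C3/dt = E_Se1/2 - q_C1/14 - q_C2/6 - q_C3/5

#1 stroke→J2  (Se1 fixes effort; stroke away)
#2 stroke→J1  (C1: C, integral causality)
#3 stroke→J2  (C2: C, integral causality)
#0 stroke→J1  (J2 needs exactly one f-in)
#5 stroke→J1  (C3 integral (e out))
#4 stroke→R1  (J1 needs exactly one f-in)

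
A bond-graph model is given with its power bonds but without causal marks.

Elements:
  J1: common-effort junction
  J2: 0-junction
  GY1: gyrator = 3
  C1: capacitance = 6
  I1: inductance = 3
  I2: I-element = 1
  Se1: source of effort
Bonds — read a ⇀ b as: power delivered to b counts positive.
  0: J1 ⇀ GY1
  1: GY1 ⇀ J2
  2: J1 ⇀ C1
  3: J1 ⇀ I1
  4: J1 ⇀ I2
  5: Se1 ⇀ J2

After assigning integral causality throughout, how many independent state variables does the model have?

b5 |J2  (Se1 fixes effort; stroke away)
b1 |GY1  (J2 effort already set via bond 5)
b0 |GY1  (GY1 both-in/both-out from 1)
b2 |J1  (C1: C, integral causality)
b3 |I1  (J1 effort already set via bond 2)
b4 |I2  (common-e at J1 fixed by 2)

3  (C1, I1, I2 all integral)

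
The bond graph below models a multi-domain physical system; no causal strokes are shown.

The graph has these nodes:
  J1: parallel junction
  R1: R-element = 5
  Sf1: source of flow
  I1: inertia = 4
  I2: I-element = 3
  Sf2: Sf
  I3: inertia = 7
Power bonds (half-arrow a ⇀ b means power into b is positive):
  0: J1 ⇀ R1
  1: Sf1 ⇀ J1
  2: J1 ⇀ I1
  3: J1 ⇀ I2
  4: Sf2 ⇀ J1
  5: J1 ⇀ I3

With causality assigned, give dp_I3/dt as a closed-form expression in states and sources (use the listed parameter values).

β1 stroke→Sf1  (Sf1: flow source, stroke at near end)
β4 stroke→Sf2  (Sf2 fixes flow; stroke at Sf2)
β2 stroke→I1  (I1 outputs flow p/I1)
β3 stroke→I2  (I2 integral (f out))
β5 stroke→I3  (prefer integral on I3)
β0 stroke→J1  (closing 0-jn rule on J1)

dp_I3/dt = 5*F_Sf1 + 5*F_Sf2 - 5*p_I1/4 - 5*p_I2/3 - 5*p_I3/7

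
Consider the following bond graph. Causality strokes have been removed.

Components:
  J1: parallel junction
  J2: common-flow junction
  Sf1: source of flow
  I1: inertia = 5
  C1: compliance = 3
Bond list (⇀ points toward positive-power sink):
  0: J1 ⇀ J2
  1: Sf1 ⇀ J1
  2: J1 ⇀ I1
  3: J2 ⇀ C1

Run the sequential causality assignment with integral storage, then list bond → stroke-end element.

β1 |Sf1  (source Sf1 imposes f)
β2 |I1  (prefer integral on I1)
β0 |J1  (J1: last free bond brings effort in)
β3 |J2  (1-jn J2 has f-setter on 0)

#0 stroke→J1
#1 stroke→Sf1
#2 stroke→I1
#3 stroke→J2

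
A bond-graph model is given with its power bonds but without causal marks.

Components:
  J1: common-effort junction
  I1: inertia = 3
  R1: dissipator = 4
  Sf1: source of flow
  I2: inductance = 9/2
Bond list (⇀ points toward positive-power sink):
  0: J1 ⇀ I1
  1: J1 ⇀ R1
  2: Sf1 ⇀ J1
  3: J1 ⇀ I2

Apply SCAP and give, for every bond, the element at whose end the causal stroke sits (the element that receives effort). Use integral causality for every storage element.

β0 |I1
β1 |J1
β2 |Sf1
β3 |I2

b2 stroke→Sf1  (Sf1 fixes flow; stroke at Sf1)
b0 stroke→I1  (I1 integral (f out))
b3 stroke→I2  (I2: I, integral causality)
b1 stroke→J1  (closing 0-jn rule on J1)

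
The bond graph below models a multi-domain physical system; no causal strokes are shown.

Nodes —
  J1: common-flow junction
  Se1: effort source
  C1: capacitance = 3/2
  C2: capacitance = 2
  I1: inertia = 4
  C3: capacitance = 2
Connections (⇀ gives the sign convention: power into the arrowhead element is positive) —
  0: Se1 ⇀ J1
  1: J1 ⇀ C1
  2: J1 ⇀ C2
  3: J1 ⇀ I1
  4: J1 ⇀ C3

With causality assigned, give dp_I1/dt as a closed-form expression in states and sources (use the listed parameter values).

dp_I1/dt = E_Se1 - 2*q_C1/3 - q_C2/2 - q_C3/2

β0 stroke at J1  (Se1: effort source, stroke at far end)
β1 stroke at J1  (C1: C, integral causality)
β2 stroke at J1  (C2 outputs effort q/C2)
β3 stroke at I1  (I1 outputs flow p/I1)
β4 stroke at J1  (J1 flow already set via bond 3)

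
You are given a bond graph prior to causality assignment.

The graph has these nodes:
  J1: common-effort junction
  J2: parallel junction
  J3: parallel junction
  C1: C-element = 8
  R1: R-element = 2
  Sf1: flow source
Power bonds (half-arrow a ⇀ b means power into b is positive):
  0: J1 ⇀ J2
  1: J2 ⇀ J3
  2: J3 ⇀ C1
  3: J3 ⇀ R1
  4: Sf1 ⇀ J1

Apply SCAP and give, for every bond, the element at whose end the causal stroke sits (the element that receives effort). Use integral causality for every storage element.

b4 stroke→Sf1  (Sf1: flow source, stroke at near end)
b0 stroke→J1  (J1 needs exactly one e-in)
b1 stroke→J2  (closing 0-jn rule on J2)
b2 stroke→J3  (C1 integral (e out))
b3 stroke→R1  (J3 effort already set via bond 2)

#0 |J1
#1 |J2
#2 |J3
#3 |R1
#4 |Sf1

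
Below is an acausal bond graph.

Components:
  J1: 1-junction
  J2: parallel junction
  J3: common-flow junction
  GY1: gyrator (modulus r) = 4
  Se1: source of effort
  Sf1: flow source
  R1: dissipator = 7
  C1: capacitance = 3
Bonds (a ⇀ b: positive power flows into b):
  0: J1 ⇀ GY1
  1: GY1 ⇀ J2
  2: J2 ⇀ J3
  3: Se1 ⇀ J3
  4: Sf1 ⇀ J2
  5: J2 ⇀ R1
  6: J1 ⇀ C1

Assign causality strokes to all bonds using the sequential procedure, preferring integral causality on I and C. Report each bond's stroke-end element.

bond 3 |J3  (Se1 fixes effort; stroke away)
bond 4 |Sf1  (Sf1: flow source, stroke at near end)
bond 2 |J2  (J3 needs exactly one f-in)
bond 1 |GY1  (0-jn J2 has e-setter on 2)
bond 5 |R1  (0-jn J2 has e-setter on 2)
bond 0 |GY1  (GY GY1: same side as bond 1)
bond 6 |J1  (1-jn J1 has f-setter on 0)

β0 stroke at GY1
β1 stroke at GY1
β2 stroke at J2
β3 stroke at J3
β4 stroke at Sf1
β5 stroke at R1
β6 stroke at J1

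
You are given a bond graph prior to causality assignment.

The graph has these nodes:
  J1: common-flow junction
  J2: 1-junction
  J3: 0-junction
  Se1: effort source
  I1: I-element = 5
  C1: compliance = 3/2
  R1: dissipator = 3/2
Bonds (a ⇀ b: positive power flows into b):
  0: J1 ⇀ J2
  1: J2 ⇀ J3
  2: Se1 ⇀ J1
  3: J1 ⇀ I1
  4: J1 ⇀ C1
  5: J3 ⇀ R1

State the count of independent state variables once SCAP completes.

2  (C1, I1 all integral)

#2 stroke→J1  (Se1 fixes effort; stroke away)
#3 stroke→I1  (I1 outputs flow p/I1)
#0 stroke→J1  (common-f at J1 fixed by 3)
#4 stroke→J1  (common-f at J1 fixed by 3)
#1 stroke→J2  (J2: bond 0 brought flow, rest push out)
#5 stroke→J3  (J3 needs exactly one e-in)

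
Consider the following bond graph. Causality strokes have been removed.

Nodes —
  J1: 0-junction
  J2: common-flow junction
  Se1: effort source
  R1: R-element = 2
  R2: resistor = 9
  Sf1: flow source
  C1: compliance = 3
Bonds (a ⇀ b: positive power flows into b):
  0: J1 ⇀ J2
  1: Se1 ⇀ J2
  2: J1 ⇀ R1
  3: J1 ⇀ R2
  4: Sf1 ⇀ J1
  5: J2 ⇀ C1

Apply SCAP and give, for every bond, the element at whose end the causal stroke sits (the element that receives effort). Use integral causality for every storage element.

bond 1 →J2  (Se1 fixes effort; stroke away)
bond 4 →Sf1  (Sf1 (Sf) sets flow on bond)
bond 5 →J2  (prefer integral on C1)
bond 0 →J1  (only one flow-in slot at J2)
bond 2 →R1  (J1: bond 0 brought effort, rest push out)
bond 3 →R2  (0-jn J1 has e-setter on 0)

b0 |J1
b1 |J2
b2 |R1
b3 |R2
b4 |Sf1
b5 |J2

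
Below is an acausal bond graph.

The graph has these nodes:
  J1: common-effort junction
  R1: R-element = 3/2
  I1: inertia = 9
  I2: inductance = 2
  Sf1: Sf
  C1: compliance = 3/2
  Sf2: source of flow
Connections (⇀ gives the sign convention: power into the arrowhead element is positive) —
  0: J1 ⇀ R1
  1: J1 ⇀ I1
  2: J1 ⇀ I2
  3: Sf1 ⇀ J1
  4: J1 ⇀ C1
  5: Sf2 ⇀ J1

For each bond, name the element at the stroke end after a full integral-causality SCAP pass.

bond 0 |R1
bond 1 |I1
bond 2 |I2
bond 3 |Sf1
bond 4 |J1
bond 5 |Sf2

β3 →Sf1  (source Sf1 imposes f)
β5 →Sf2  (source Sf2 imposes f)
β1 →I1  (I1 outputs flow p/I1)
β2 →I2  (prefer integral on I2)
β4 →J1  (C1 outputs effort q/C1)
β0 →R1  (J1: bond 4 brought effort, rest push out)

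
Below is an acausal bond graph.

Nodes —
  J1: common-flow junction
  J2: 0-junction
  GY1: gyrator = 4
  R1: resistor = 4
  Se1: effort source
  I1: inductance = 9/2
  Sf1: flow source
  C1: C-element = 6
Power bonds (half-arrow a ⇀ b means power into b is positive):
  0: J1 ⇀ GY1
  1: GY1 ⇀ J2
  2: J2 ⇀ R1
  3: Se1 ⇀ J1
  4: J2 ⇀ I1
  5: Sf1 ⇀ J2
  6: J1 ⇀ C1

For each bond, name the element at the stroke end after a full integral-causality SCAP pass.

bond 3 stroke→J1  (source Se1 imposes e)
bond 5 stroke→Sf1  (Sf1: flow source, stroke at near end)
bond 4 stroke→I1  (I1: I, integral causality)
bond 6 stroke→J1  (C1: C, integral causality)
bond 0 stroke→GY1  (J1: last free bond brings flow in)
bond 1 stroke→GY1  (GY1 both-in/both-out from 0)
bond 2 stroke→J2  (closing 0-jn rule on J2)

bond 0 stroke→GY1
bond 1 stroke→GY1
bond 2 stroke→J2
bond 3 stroke→J1
bond 4 stroke→I1
bond 5 stroke→Sf1
bond 6 stroke→J1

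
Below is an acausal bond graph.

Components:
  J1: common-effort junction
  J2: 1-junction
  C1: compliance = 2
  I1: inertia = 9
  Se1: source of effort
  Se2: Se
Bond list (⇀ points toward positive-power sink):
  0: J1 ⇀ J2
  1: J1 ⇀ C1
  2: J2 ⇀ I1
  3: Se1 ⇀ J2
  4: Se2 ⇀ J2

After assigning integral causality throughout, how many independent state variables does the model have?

bond 3 stroke at J2  (Se1 fixes effort; stroke away)
bond 4 stroke at J2  (source Se2 imposes e)
bond 1 stroke at J1  (prefer integral on C1)
bond 0 stroke at J2  (common-e at J1 fixed by 1)
bond 2 stroke at I1  (J2: last free bond brings flow in)

2  (C1, I1 all integral)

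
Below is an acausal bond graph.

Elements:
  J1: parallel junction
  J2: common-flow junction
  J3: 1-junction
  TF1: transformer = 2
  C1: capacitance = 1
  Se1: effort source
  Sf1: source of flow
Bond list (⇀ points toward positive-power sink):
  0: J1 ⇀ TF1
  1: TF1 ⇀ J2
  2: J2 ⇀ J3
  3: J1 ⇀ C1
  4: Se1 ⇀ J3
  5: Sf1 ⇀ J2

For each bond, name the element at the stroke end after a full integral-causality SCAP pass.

b4 stroke→J3  (source Se1 imposes e)
b5 stroke→Sf1  (Sf1: flow source, stroke at near end)
b1 stroke→J2  (J2 flow already set via bond 5)
b2 stroke→J2  (1-jn J2 has f-setter on 5)
b0 stroke→TF1  (TF TF1: opposite of bond 1)
b3 stroke→J1  (J1 needs exactly one e-in)

b0 |TF1
b1 |J2
b2 |J2
b3 |J1
b4 |J3
b5 |Sf1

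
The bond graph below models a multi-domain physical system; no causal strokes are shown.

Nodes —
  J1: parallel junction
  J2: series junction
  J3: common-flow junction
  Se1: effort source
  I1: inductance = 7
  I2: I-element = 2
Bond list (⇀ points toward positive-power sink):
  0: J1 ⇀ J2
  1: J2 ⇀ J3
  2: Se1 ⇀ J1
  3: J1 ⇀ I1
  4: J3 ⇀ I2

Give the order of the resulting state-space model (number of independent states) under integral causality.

2  (I1, I2 all integral)

β2 stroke at J1  (Se1 fixes effort; stroke away)
β0 stroke at J2  (common-e at J1 fixed by 2)
β3 stroke at I1  (J1: bond 2 brought effort, rest push out)
β1 stroke at J3  (J2: last free bond brings flow in)
β4 stroke at I2  (only one flow-in slot at J3)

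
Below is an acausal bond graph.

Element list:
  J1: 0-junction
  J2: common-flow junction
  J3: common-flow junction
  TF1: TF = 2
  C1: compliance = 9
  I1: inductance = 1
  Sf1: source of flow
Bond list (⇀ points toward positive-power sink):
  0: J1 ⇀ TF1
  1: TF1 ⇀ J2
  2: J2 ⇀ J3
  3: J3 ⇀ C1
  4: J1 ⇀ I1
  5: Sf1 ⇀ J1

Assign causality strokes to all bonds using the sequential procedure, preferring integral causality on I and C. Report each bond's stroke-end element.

b5 →Sf1  (Sf1: flow source, stroke at near end)
b3 →J3  (C1 integral (e out))
b2 →J2  (closing 1-jn rule on J3)
b1 →TF1  (closing 1-jn rule on J2)
b0 →J1  (TF1: transformer flips bond 1)
b4 →I1  (common-e at J1 fixed by 0)

#0 stroke at J1
#1 stroke at TF1
#2 stroke at J2
#3 stroke at J3
#4 stroke at I1
#5 stroke at Sf1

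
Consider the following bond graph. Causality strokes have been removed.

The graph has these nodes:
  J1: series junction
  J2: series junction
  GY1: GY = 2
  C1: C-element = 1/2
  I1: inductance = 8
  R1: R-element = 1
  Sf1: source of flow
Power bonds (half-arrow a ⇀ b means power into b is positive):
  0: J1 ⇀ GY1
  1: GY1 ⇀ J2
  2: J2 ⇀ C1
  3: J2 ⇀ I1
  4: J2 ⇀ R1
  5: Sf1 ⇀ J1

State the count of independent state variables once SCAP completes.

b5 |Sf1  (Sf1: flow source, stroke at near end)
b0 |J1  (common-f at J1 fixed by 5)
b1 |J2  (GY1: gyrator matches bond 0)
b2 |J2  (prefer integral on C1)
b3 |I1  (I1: I, integral causality)
b4 |J2  (J2 flow already set via bond 3)

2  (C1, I1 all integral)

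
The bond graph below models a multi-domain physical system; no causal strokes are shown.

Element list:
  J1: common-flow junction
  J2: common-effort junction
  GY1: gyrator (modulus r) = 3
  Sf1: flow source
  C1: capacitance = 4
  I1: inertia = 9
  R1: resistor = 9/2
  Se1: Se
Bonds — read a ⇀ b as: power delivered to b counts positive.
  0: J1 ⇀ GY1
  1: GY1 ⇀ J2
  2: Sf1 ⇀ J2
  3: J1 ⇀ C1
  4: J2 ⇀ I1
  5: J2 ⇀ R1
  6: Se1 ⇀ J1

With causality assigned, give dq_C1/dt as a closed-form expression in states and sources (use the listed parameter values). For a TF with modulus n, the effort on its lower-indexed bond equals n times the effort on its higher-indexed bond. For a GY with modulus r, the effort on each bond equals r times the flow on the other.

#2 stroke→Sf1  (source Sf1 imposes f)
#6 stroke→J1  (source Se1 imposes e)
#3 stroke→J1  (C1 integral (e out))
#0 stroke→GY1  (closing 1-jn rule on J1)
#1 stroke→GY1  (GY1 both-in/both-out from 0)
#4 stroke→I1  (I1: I, integral causality)
#5 stroke→J2  (J2: last free bond brings effort in)

dq_C1/dt = E_Se1/2 + 3*F_Sf1/2 - p_I1/6 - q_C1/8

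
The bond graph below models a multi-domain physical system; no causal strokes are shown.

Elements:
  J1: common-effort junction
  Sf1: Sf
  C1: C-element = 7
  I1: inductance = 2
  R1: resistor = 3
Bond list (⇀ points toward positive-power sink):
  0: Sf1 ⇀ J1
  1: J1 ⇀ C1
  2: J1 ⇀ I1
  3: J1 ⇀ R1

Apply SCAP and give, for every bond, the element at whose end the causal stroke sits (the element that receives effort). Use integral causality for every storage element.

bond 0 →Sf1
bond 1 →J1
bond 2 →I1
bond 3 →R1

b0 stroke→Sf1  (Sf1 (Sf) sets flow on bond)
b1 stroke→J1  (C1 outputs effort q/C1)
b2 stroke→I1  (J1 effort already set via bond 1)
b3 stroke→R1  (0-jn J1 has e-setter on 1)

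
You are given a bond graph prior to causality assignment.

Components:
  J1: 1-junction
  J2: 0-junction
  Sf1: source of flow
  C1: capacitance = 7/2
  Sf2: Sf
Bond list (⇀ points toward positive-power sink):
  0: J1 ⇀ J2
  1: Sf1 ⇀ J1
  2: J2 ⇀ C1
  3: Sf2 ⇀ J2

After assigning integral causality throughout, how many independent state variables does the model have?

1  (C1 all integral)

bond 1 stroke→Sf1  (Sf1 (Sf) sets flow on bond)
bond 3 stroke→Sf2  (Sf2 fixes flow; stroke at Sf2)
bond 0 stroke→J1  (J1 flow already set via bond 1)
bond 2 stroke→J2  (J2 needs exactly one e-in)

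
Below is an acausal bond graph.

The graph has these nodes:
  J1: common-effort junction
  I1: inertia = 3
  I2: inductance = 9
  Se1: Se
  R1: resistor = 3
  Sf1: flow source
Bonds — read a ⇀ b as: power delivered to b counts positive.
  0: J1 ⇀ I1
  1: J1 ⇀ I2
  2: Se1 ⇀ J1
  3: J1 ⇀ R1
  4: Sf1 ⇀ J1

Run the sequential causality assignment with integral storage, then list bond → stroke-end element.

β2 →J1  (source Se1 imposes e)
β4 →Sf1  (Sf1: flow source, stroke at near end)
β0 →I1  (J1: bond 2 brought effort, rest push out)
β1 →I2  (0-jn J1 has e-setter on 2)
β3 →R1  (J1: bond 2 brought effort, rest push out)

β0 stroke at I1
β1 stroke at I2
β2 stroke at J1
β3 stroke at R1
β4 stroke at Sf1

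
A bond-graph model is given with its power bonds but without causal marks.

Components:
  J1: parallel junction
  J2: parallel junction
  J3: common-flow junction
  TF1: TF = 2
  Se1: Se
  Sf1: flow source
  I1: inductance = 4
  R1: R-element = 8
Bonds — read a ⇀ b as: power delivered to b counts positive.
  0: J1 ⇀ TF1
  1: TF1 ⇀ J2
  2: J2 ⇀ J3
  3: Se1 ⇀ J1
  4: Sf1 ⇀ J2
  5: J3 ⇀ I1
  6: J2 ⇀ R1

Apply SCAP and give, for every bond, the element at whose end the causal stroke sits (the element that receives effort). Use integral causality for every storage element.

β3 stroke at J1  (source Se1 imposes e)
β4 stroke at Sf1  (Sf1: flow source, stroke at near end)
β0 stroke at TF1  (0-jn J1 has e-setter on 3)
β1 stroke at J2  (TF TF1: opposite of bond 0)
β2 stroke at J3  (J2: bond 1 brought effort, rest push out)
β6 stroke at R1  (J2 effort already set via bond 1)
β5 stroke at I1  (J3: last free bond brings flow in)

#0 stroke→TF1
#1 stroke→J2
#2 stroke→J3
#3 stroke→J1
#4 stroke→Sf1
#5 stroke→I1
#6 stroke→R1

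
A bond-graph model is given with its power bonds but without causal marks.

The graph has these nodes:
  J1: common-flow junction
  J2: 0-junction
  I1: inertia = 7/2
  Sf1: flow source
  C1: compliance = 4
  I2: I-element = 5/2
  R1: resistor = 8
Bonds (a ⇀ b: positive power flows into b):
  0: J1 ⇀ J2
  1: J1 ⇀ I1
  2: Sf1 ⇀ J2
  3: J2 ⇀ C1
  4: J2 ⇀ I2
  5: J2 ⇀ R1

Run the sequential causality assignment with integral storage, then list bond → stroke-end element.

bond 2 →Sf1  (Sf1: flow source, stroke at near end)
bond 1 →I1  (I1: I, integral causality)
bond 0 →J1  (J1 flow already set via bond 1)
bond 3 →J2  (prefer integral on C1)
bond 4 →I2  (J2: bond 3 brought effort, rest push out)
bond 5 →R1  (J2 effort already set via bond 3)

#0 stroke→J1
#1 stroke→I1
#2 stroke→Sf1
#3 stroke→J2
#4 stroke→I2
#5 stroke→R1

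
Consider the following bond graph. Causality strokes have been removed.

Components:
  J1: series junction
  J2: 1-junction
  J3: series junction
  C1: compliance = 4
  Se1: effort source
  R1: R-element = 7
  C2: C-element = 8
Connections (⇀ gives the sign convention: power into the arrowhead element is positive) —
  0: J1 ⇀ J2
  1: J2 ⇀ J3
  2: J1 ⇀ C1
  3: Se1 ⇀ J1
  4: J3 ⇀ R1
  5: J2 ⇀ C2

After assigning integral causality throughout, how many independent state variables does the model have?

2  (C1, C2 all integral)

β3 |J1  (Se1 fixes effort; stroke away)
β2 |J1  (C1: C, integral causality)
β0 |J2  (only one flow-in slot at J1)
β5 |J2  (prefer integral on C2)
β1 |J3  (closing 1-jn rule on J2)
β4 |R1  (only one flow-in slot at J3)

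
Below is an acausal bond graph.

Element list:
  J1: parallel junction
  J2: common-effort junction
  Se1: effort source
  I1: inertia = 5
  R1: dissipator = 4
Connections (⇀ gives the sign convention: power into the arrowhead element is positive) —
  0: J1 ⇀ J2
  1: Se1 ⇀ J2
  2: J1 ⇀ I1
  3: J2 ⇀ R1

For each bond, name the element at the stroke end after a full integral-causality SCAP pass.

#0 |J1
#1 |J2
#2 |I1
#3 |R1

b1 →J2  (source Se1 imposes e)
b0 →J1  (J2: bond 1 brought effort, rest push out)
b3 →R1  (J2: bond 1 brought effort, rest push out)
b2 →I1  (0-jn J1 has e-setter on 0)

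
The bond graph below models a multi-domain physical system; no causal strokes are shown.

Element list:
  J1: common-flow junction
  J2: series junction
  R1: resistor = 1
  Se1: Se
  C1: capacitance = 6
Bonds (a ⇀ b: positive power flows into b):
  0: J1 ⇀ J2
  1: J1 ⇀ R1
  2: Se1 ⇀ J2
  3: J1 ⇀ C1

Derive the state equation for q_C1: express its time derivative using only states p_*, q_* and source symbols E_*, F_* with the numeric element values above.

#2 stroke→J2  (source Se1 imposes e)
#0 stroke→J1  (J2 needs exactly one f-in)
#3 stroke→J1  (C1: C, integral causality)
#1 stroke→R1  (J1: last free bond brings flow in)

dq_C1/dt = E_Se1 - q_C1/6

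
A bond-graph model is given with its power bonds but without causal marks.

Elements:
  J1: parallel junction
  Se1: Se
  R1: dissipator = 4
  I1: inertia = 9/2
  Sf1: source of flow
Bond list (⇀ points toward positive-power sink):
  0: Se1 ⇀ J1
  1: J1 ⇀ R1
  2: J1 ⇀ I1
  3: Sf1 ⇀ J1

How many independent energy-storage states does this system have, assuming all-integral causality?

1  (I1 all integral)

#0 stroke→J1  (Se1 fixes effort; stroke away)
#3 stroke→Sf1  (Sf1 fixes flow; stroke at Sf1)
#1 stroke→R1  (0-jn J1 has e-setter on 0)
#2 stroke→I1  (J1 effort already set via bond 0)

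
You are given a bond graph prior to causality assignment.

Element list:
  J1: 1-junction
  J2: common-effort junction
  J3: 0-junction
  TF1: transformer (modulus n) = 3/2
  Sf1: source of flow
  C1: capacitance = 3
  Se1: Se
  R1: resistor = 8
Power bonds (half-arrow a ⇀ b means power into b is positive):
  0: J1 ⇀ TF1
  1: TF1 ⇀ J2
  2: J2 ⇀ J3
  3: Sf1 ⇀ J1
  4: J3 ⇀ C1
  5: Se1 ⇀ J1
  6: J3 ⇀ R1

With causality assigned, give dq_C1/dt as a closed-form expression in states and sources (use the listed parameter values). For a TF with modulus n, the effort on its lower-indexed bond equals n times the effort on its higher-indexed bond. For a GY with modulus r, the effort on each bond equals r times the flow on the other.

dq_C1/dt = 3*F_Sf1/2 - q_C1/24

b3 |Sf1  (Sf1 fixes flow; stroke at Sf1)
b5 |J1  (source Se1 imposes e)
b0 |J1  (common-f at J1 fixed by 3)
b1 |TF1  (through TF1, causality passes straight; one stroke at TF1)
b2 |J2  (closing 0-jn rule on J2)
b4 |J3  (prefer integral on C1)
b6 |R1  (J3: bond 4 brought effort, rest push out)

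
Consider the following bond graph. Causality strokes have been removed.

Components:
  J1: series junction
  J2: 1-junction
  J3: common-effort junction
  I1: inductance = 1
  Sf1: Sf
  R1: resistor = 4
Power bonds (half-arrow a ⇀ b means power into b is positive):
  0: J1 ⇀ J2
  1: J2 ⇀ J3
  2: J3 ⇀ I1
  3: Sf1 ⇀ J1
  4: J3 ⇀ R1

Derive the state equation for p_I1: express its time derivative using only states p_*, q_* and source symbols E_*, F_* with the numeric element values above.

b3 stroke at Sf1  (Sf1 fixes flow; stroke at Sf1)
b0 stroke at J1  (common-f at J1 fixed by 3)
b1 stroke at J2  (J2: bond 0 brought flow, rest push out)
b2 stroke at I1  (I1 integral (f out))
b4 stroke at J3  (J3 needs exactly one e-in)

dp_I1/dt = 4*F_Sf1 - 4*p_I1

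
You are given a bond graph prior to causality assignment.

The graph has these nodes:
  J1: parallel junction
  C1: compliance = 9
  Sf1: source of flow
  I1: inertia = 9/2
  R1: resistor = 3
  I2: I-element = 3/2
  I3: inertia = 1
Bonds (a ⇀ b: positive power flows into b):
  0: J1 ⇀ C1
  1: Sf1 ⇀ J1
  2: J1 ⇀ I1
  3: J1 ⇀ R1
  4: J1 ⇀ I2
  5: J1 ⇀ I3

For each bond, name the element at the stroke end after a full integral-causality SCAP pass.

bond 1 →Sf1  (Sf1 (Sf) sets flow on bond)
bond 0 →J1  (C1 outputs effort q/C1)
bond 2 →I1  (common-e at J1 fixed by 0)
bond 3 →R1  (common-e at J1 fixed by 0)
bond 4 →I2  (0-jn J1 has e-setter on 0)
bond 5 →I3  (J1 effort already set via bond 0)

#0 |J1
#1 |Sf1
#2 |I1
#3 |R1
#4 |I2
#5 |I3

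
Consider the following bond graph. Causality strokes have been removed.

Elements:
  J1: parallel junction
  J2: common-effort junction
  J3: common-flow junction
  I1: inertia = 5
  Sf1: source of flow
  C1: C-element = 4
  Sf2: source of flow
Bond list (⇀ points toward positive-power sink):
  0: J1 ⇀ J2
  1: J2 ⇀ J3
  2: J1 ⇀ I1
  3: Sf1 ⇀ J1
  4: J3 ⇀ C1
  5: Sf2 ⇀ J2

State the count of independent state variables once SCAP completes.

bond 3 →Sf1  (source Sf1 imposes f)
bond 5 →Sf2  (Sf2 (Sf) sets flow on bond)
bond 2 →I1  (I1 integral (f out))
bond 0 →J1  (J1 needs exactly one e-in)
bond 1 →J2  (J2: last free bond brings effort in)
bond 4 →J3  (common-f at J3 fixed by 1)

2  (C1, I1 all integral)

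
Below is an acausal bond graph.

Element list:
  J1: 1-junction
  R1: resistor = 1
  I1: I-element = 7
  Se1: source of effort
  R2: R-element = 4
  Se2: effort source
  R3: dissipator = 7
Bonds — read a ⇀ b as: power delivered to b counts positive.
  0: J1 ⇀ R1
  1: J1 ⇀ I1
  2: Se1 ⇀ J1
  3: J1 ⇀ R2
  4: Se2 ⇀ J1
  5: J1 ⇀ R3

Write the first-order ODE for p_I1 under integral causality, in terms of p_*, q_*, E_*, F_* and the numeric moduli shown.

dp_I1/dt = E_Se1 + E_Se2 - 12*p_I1/7

bond 2 →J1  (Se1: effort source, stroke at far end)
bond 4 →J1  (source Se2 imposes e)
bond 1 →I1  (I1: I, integral causality)
bond 0 →J1  (1-jn J1 has f-setter on 1)
bond 3 →J1  (J1 flow already set via bond 1)
bond 5 →J1  (common-f at J1 fixed by 1)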